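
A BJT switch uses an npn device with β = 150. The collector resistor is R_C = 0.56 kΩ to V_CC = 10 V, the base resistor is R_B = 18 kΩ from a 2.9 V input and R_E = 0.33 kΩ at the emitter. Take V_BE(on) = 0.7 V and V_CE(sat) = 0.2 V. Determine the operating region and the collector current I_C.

Assume active. Base-emitter loop: I_B = (V_BB − V_BE)/(R_B + (β+1)R_E) = (2.9 − 0.7)/(18 + 151×0.33) = 0.0324 mA.
I_C = β·I_B = 150×0.0324 = 4.87 mA.
V_CE = V_CC − I_C·R_C − I_E·R_E = 10 − 4.87×0.56 − 4.9×0.33 = 5.66 V > V_CE(sat), so the active-region assumption holds.

active; I_C ≈ 4.9 mA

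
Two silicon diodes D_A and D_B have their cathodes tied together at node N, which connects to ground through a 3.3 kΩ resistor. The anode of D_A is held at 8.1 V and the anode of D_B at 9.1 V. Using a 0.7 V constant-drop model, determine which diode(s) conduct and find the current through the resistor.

Only D_B conducts; I_R ≈ 2.5 mA

Assume both conduct. Then node N would need to be at both 8.1−0.7 = 7.4 V and 9.1−0.7 = 8.4 V, which is impossible.
Assume only D_B conducts: V_N = 9.1 − 0.7 = 8.4 V, so I_R = 8.4/3.3 = 2.55 mA.
Check D_A: its anode-to-cathode voltage is 8.1 − 8.4 = -0.3 V < 0.7 V, so it is off. The assumption is consistent.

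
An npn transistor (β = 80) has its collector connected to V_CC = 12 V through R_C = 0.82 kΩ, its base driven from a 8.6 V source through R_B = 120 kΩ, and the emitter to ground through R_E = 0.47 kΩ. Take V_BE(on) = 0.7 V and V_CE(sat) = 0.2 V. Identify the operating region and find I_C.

Assume active. Base-emitter loop: I_B = (V_BB − V_BE)/(R_B + (β+1)R_E) = (8.6 − 0.7)/(120 + 81×0.47) = 0.05 mA.
I_C = β·I_B = 80×0.05 = 4 mA.
V_CE = V_CC − I_C·R_C − I_E·R_E = 12 − 4×0.82 − 4.05×0.47 = 6.82 V > V_CE(sat), so the active-region assumption holds.

active; I_C ≈ 4 mA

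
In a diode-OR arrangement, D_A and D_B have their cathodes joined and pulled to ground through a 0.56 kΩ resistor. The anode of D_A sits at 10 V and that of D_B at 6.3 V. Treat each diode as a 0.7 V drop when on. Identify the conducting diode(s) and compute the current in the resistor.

Assume both conduct. Then node N would need to be at both 10−0.7 = 9.3 V and 6.3−0.7 = 5.6 V, which is impossible.
Assume only D_A conducts: V_N = 10 − 0.7 = 9.3 V, so I_R = 9.3/0.56 = 16.6 mA.
Check D_B: its anode-to-cathode voltage is 6.3 − 9.3 = -3 V < 0.7 V, so it is off. The assumption is consistent.

Only D_A conducts; I_R ≈ 17 mA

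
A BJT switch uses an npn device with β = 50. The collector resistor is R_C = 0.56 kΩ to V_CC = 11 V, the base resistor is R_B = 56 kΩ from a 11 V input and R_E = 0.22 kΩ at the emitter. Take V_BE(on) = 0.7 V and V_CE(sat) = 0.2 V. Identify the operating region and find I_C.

active; I_C ≈ 7.7 mA

Assume active. Base-emitter loop: I_B = (V_BB − V_BE)/(R_B + (β+1)R_E) = (11 − 0.7)/(56 + 51×0.22) = 0.153 mA.
I_C = β·I_B = 50×0.153 = 7.66 mA.
V_CE = V_CC − I_C·R_C − I_E·R_E = 11 − 7.66×0.56 − 7.81×0.22 = 4.99 V > V_CE(sat), so the active-region assumption holds.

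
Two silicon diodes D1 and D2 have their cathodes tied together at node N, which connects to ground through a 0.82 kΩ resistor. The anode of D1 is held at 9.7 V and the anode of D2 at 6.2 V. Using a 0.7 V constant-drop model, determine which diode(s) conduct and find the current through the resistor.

Only D1 conducts; I_R ≈ 11 mA

Assume both conduct. Then node N would need to be at both 9.7−0.7 = 9 V and 6.2−0.7 = 5.5 V, which is impossible.
Assume only D1 conducts: V_N = 9.7 − 0.7 = 9 V, so I_R = 9/0.82 = 11 mA.
Check D2: its anode-to-cathode voltage is 6.2 − 9 = -2.8 V < 0.7 V, so it is off. The assumption is consistent.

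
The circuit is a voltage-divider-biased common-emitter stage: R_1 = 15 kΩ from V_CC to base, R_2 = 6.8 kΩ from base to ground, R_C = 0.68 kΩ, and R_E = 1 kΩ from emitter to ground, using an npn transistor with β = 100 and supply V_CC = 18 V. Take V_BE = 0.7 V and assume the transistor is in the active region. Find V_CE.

V_CE ≈ 10 V

Thevenize the base divider: V_Th = V_CC·R_2/(R_1+R_2) = 18×6.8/21.8 = 5.61 V, R_Th = R_1‖R_2 = 4.68 kΩ.
Base-emitter loop: V_Th = I_B·R_Th + V_BE + (β+1)I_B·R_E, so I_B = (5.61 − 0.7) / (4.68 + 101×1) = 0.0465 mA.
I_C = β·I_B = 100×0.0465 = 4.65 mA, and I_E = (β+1)I_B = 4.7 mA.
V_CE = V_CC − I_C·R_C − I_E·R_E = 18 − 4.65×0.68 − 4.7×1 = 10.1 V.
V_CE = 10.1 V > 0.2 V confirms active-region operation.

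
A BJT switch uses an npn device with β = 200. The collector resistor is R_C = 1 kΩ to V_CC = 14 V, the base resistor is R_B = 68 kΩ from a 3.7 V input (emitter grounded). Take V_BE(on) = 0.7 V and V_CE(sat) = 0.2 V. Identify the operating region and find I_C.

Assume active. Base-emitter loop: I_B = (V_BB − V_BE)/R_B = (3.7 − 0.7)/68 = 0.0441 mA.
I_C = β·I_B = 200×0.0441 = 8.82 mA.
V_CE = V_CC − I_C·R_C = 14 − 8.82×1 = 5.18 V > V_CE(sat), so the active-region assumption holds.

active; I_C ≈ 8.8 mA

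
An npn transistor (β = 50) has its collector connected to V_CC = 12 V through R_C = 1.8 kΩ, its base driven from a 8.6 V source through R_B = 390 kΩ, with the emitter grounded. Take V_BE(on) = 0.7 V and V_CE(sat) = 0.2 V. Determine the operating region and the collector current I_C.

Assume active. Base-emitter loop: I_B = (V_BB − V_BE)/R_B = (8.6 − 0.7)/390 = 0.0203 mA.
I_C = β·I_B = 50×0.0203 = 1.01 mA.
V_CE = V_CC − I_C·R_C = 12 − 1.01×1.8 = 10.2 V > V_CE(sat), so the active-region assumption holds.

active; I_C ≈ 1 mA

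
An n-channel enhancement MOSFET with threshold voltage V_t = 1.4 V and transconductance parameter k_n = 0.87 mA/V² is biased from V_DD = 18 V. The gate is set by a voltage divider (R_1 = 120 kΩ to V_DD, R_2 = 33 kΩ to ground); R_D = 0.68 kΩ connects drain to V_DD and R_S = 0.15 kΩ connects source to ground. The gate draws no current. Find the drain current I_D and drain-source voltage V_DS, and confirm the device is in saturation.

V_G = V_DD·R_2/(R_1+R_2) = 18×33/153 = 3.88 V.
Assume saturation: I_D = (k_n/2)(V_GS − V_t)² with V_GS = V_G − I_D·R_S = 3.88 − 0.15·I_D.
Substituting gives 0.00979·I_D² − 1.32·I_D + 2.68 = 0, with roots I_D = 2.06 or 133 mA.
The root I_D = 133 mA gives V_GS = -16.1 V ≤ V_t, so take I_D = 2.06 mA.
Then V_GS = 3.57 V and V_DS = V_DD − I_D(R_D+R_S) = 18 − 2.06×0.83 = 16.3 V.
Saturation requires V_DS ≥ V_GS − V_t = 2.17 V; 16.3 ≥ 2.17 ✓.

I_D ≈ 2.1 mA, V_DS ≈ 16 V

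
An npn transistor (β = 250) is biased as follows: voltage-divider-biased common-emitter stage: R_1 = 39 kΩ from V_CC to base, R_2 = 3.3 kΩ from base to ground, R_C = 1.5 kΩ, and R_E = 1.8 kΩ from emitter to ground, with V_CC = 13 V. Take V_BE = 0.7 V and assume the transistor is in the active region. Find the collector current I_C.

I_C ≈ 0.17 mA

Thevenize the base divider: V_Th = V_CC·R_2/(R_1+R_2) = 13×3.3/42.3 = 1.01 V, R_Th = R_1‖R_2 = 3.04 kΩ.
Base-emitter loop: V_Th = I_B·R_Th + V_BE + (β+1)I_B·R_E, so I_B = (1.01 − 0.7) / (3.04 + 251×1.8) = 0.000691 mA.
I_C = β·I_B = 250×0.000691 = 0.173 mA, and I_E = (β+1)I_B = 0.173 mA.
V_CE = V_CC − I_C·R_C − I_E·R_E = 13 − 0.173×1.5 − 0.173×1.8 = 12.4 V.
V_CE = 12.4 V > 0.2 V confirms active-region operation.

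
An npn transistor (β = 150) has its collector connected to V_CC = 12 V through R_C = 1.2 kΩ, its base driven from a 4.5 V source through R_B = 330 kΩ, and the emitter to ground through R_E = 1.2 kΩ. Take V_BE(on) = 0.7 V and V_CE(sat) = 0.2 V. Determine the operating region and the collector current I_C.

active; I_C ≈ 1.1 mA

Assume active. Base-emitter loop: I_B = (V_BB − V_BE)/(R_B + (β+1)R_E) = (4.5 − 0.7)/(330 + 151×1.2) = 0.00743 mA.
I_C = β·I_B = 150×0.00743 = 1.12 mA.
V_CE = V_CC − I_C·R_C − I_E·R_E = 12 − 1.12×1.2 − 1.12×1.2 = 9.32 V > V_CE(sat), so the active-region assumption holds.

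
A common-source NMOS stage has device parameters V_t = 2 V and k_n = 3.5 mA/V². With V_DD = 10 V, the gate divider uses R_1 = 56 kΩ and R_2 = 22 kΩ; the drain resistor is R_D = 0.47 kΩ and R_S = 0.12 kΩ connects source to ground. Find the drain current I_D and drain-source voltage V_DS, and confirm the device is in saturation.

I_D ≈ 0.89 mA, V_DS ≈ 9.5 V

V_G = V_DD·R_2/(R_1+R_2) = 10×22/78 = 2.82 V.
Assume saturation: I_D = (k_n/2)(V_GS − V_t)² with V_GS = V_G − I_D·R_S = 2.82 − 0.12·I_D.
Substituting gives 0.0252·I_D² − 1.34·I_D + 1.18 = 0, with roots I_D = 0.891 or 52.5 mA.
The root I_D = 52.5 mA gives V_GS = -3.48 V ≤ V_t, so take I_D = 0.891 mA.
Then V_GS = 2.71 V and V_DS = V_DD − I_D(R_D+R_S) = 10 − 0.891×0.59 = 9.47 V.
Saturation requires V_DS ≥ V_GS − V_t = 0.714 V; 9.47 ≥ 0.714 ✓.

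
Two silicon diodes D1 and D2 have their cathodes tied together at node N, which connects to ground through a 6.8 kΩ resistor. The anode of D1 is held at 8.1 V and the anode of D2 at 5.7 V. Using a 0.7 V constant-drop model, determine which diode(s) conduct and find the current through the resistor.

Assume both conduct. Then node N would need to be at both 8.1−0.7 = 7.4 V and 5.7−0.7 = 5 V, which is impossible.
Assume only D1 conducts: V_N = 8.1 − 0.7 = 7.4 V, so I_R = 7.4/6.8 = 1.09 mA.
Check D2: its anode-to-cathode voltage is 5.7 − 7.4 = -1.7 V < 0.7 V, so it is off. The assumption is consistent.

Only D1 conducts; I_R ≈ 1.1 mA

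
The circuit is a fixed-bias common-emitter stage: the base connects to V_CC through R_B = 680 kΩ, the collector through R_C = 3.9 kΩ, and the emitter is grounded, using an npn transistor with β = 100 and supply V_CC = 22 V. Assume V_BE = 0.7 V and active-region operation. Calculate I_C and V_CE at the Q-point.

I_C ≈ 3.1 mA, V_CE ≈ 9.8 V

Base loop: V_CC = I_B·R_B + V_BE, so I_B = (22 − 0.7)/680 kΩ = 0.0313 mA.
In the active region I_C = β·I_B = 100 × 0.0313 = 3.13 mA.
Collector loop: V_CE = V_CC − I_C·R_C = 22 − 3.13×3.9 = 9.78 V.
Since V_CE = 9.78 V > V_CE(sat) ≈ 0.2 V, the transistor is in the active region as assumed.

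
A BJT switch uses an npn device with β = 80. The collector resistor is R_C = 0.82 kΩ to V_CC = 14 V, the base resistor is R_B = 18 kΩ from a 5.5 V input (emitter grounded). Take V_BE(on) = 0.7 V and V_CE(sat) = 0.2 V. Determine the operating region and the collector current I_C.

Assume active: I_B = (5.5 − 0.7)/18 = 0.267 mA, giving I_C = β·I_B = 21.3 mA.
But then V_CE = 14 − 21.3×0.82 = -3.49 V < V_CE(sat) = 0.2 V — impossible in the active region.
So the transistor is saturated. With V_CE = 0.2 V, I_C = (V_CC − 0.2)/R_C = 13.8/0.82 = 16.8 mA.
Check: β·I_B = 21.3 mA > I_C = 16.8 mA, confirming saturation.

saturation; I_C ≈ 17 mA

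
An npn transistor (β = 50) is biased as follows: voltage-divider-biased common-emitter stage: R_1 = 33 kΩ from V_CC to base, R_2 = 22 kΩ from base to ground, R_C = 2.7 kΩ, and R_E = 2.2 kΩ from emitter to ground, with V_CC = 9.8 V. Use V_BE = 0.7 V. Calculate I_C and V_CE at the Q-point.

I_C ≈ 1.3 mA, V_CE ≈ 3.5 V

Thevenize the base divider: V_Th = V_CC·R_2/(R_1+R_2) = 9.8×22/55 = 3.92 V, R_Th = R_1‖R_2 = 13.2 kΩ.
Base-emitter loop: V_Th = I_B·R_Th + V_BE + (β+1)I_B·R_E, so I_B = (3.92 − 0.7) / (13.2 + 51×2.2) = 0.0257 mA.
I_C = β·I_B = 50×0.0257 = 1.28 mA, and I_E = (β+1)I_B = 1.31 mA.
V_CE = V_CC − I_C·R_C − I_E·R_E = 9.8 − 1.28×2.7 − 1.31×2.2 = 3.45 V.
V_CE = 3.45 V > 0.2 V confirms active-region operation.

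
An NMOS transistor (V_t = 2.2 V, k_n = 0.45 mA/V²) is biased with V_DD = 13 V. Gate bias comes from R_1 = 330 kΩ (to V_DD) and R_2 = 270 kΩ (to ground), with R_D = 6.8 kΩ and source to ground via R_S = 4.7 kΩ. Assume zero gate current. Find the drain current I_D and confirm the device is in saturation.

V_G = V_DD·R_2/(R_1+R_2) = 13×270/600 = 5.85 V.
Assume saturation: I_D = (k_n/2)(V_GS − V_t)² with V_GS = V_G − I_D·R_S = 5.85 − 4.7·I_D.
Substituting gives 4.97·I_D² − 8.72·I_D + 3 = 0, with roots I_D = 0.469 or 1.29 mA.
The root I_D = 1.29 mA gives V_GS = -0.19 V ≤ V_t, so take I_D = 0.469 mA.
Then V_GS = 3.64 V and V_DS = V_DD − I_D(R_D+R_S) = 13 − 0.469×11.5 = 7.6 V.
Saturation requires V_DS ≥ V_GS − V_t = 1.44 V; 7.6 ≥ 1.44 ✓.

I_D ≈ 0.47 mA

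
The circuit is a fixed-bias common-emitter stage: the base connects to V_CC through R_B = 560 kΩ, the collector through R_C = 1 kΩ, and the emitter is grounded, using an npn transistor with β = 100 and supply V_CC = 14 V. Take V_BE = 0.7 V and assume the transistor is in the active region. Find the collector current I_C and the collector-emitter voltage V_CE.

I_C ≈ 2.4 mA, V_CE ≈ 12 V

Base loop: V_CC = I_B·R_B + V_BE, so I_B = (14 − 0.7)/560 kΩ = 0.0238 mA.
In the active region I_C = β·I_B = 100 × 0.0238 = 2.38 mA.
Collector loop: V_CE = V_CC − I_C·R_C = 14 − 2.38×1 = 11.6 V.
Since V_CE = 11.6 V > V_CE(sat) ≈ 0.2 V, the transistor is in the active region as assumed.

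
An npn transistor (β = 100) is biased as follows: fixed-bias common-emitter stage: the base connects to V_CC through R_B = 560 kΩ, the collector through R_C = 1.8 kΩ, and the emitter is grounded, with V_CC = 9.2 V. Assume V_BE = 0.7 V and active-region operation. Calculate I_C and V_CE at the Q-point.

Base loop: V_CC = I_B·R_B + V_BE, so I_B = (9.2 − 0.7)/560 kΩ = 0.0152 mA.
In the active region I_C = β·I_B = 100 × 0.0152 = 1.52 mA.
Collector loop: V_CE = V_CC − I_C·R_C = 9.2 − 1.52×1.8 = 6.47 V.
Since V_CE = 6.47 V > V_CE(sat) ≈ 0.2 V, the transistor is in the active region as assumed.

I_C ≈ 1.5 mA, V_CE ≈ 6.5 V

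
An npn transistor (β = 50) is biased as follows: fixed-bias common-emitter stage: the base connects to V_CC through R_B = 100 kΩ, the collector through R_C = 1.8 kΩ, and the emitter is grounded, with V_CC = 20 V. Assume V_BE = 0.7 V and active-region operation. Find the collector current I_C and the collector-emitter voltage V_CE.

I_C ≈ 9.7 mA, V_CE ≈ 2.6 V

Base loop: V_CC = I_B·R_B + V_BE, so I_B = (20 − 0.7)/100 kΩ = 0.193 mA.
In the active region I_C = β·I_B = 50 × 0.193 = 9.65 mA.
Collector loop: V_CE = V_CC − I_C·R_C = 20 − 9.65×1.8 = 2.63 V.
Since V_CE = 2.63 V > V_CE(sat) ≈ 0.2 V, the transistor is in the active region as assumed.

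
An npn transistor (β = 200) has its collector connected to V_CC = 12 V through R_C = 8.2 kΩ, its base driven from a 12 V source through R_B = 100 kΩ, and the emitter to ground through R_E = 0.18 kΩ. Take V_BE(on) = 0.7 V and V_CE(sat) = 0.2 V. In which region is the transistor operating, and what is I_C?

saturation; I_C ≈ 1.4 mA

Assume active: I_B = (12 − 0.7)/(100 + 201×0.18) = 0.083 mA, I_C = β·I_B = 16.6 mA.
Then V_CE = 12 − 16.6×8.2 − 16.7×0.18 = -127 V < 0.2 V — the active assumption fails.
Re-solve with V_CE = 0.2 V. KCL at the emitter: V_E/R_E = (V_BB−0.7−V_E)/R_B + (V_CC−0.2−V_E)/R_C, giving V_E = 0.273 V.
I_C = (V_CC − 0.2 − V_E)/R_C = (11.8 − 0.273)/8.2 = 1.41 mA.
Check: I_B = (11.3 − 0.273)/100 = 0.11 mA, and β·I_B = 22.1 mA > I_C, confirming saturation.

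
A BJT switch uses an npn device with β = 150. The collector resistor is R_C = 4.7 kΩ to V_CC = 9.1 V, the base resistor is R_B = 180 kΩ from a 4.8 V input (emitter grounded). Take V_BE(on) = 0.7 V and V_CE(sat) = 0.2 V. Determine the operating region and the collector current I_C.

saturation; I_C ≈ 1.9 mA

Assume active: I_B = (4.8 − 0.7)/180 = 0.0228 mA, giving I_C = β·I_B = 3.42 mA.
But then V_CE = 9.1 − 3.42×4.7 = -6.96 V < V_CE(sat) = 0.2 V — impossible in the active region.
So the transistor is saturated. With V_CE = 0.2 V, I_C = (V_CC − 0.2)/R_C = 8.9/4.7 = 1.89 mA.
Check: β·I_B = 3.42 mA > I_C = 1.89 mA, confirming saturation.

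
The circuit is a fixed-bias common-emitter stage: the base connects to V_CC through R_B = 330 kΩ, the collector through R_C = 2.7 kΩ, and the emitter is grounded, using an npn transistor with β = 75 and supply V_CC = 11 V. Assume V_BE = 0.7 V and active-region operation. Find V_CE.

Base loop: V_CC = I_B·R_B + V_BE, so I_B = (11 − 0.7)/330 kΩ = 0.0312 mA.
In the active region I_C = β·I_B = 75 × 0.0312 = 2.34 mA.
Collector loop: V_CE = V_CC − I_C·R_C = 11 − 2.34×2.7 = 4.68 V.
Since V_CE = 4.68 V > V_CE(sat) ≈ 0.2 V, the transistor is in the active region as assumed.

V_CE ≈ 4.7 V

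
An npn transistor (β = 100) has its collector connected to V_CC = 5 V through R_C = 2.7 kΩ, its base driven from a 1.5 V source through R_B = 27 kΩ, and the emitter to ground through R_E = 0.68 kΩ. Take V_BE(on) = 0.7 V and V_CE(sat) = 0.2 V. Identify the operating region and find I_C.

active; I_C ≈ 0.84 mA

Assume active. Base-emitter loop: I_B = (V_BB − V_BE)/(R_B + (β+1)R_E) = (1.5 − 0.7)/(27 + 101×0.68) = 0.00836 mA.
I_C = β·I_B = 100×0.00836 = 0.836 mA.
V_CE = V_CC − I_C·R_C − I_E·R_E = 5 − 0.836×2.7 − 0.844×0.68 = 2.17 V > V_CE(sat), so the active-region assumption holds.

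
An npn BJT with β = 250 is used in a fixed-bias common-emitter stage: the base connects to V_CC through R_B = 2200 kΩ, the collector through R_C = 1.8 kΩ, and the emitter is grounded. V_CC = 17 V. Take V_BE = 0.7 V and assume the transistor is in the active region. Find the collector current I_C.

Base loop: V_CC = I_B·R_B + V_BE, so I_B = (17 − 0.7)/2200 kΩ = 0.00741 mA.
In the active region I_C = β·I_B = 250 × 0.00741 = 1.85 mA.
Collector loop: V_CE = V_CC − I_C·R_C = 17 − 1.85×1.8 = 13.7 V.
Since V_CE = 13.7 V > V_CE(sat) ≈ 0.2 V, the transistor is in the active region as assumed.

I_C ≈ 1.9 mA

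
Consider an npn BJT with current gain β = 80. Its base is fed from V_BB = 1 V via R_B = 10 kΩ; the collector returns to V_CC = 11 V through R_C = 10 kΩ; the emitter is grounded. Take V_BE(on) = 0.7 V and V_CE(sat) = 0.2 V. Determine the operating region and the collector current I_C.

saturation; I_C ≈ 1.1 mA

Assume active: I_B = (1 − 0.7)/10 = 0.03 mA, giving I_C = β·I_B = 2.4 mA.
But then V_CE = 11 − 2.4×10 = -13 V < V_CE(sat) = 0.2 V — impossible in the active region.
So the transistor is saturated. With V_CE = 0.2 V, I_C = (V_CC − 0.2)/R_C = 10.8/10 = 1.08 mA.
Check: β·I_B = 2.4 mA > I_C = 1.08 mA, confirming saturation.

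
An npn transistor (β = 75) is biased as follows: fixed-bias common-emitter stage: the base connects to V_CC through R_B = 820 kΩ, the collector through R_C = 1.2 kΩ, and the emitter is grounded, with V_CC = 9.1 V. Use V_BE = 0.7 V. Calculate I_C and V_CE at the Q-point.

Base loop: V_CC = I_B·R_B + V_BE, so I_B = (9.1 − 0.7)/820 kΩ = 0.0102 mA.
In the active region I_C = β·I_B = 75 × 0.0102 = 0.768 mA.
Collector loop: V_CE = V_CC − I_C·R_C = 9.1 − 0.768×1.2 = 8.18 V.
Since V_CE = 8.18 V > V_CE(sat) ≈ 0.2 V, the transistor is in the active region as assumed.

I_C ≈ 0.77 mA, V_CE ≈ 8.2 V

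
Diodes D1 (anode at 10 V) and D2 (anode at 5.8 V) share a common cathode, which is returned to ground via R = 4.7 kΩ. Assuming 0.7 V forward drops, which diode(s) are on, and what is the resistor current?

Assume both conduct. Then node N would need to be at both 10−0.7 = 9.3 V and 5.8−0.7 = 5.1 V, which is impossible.
Assume only D1 conducts: V_N = 10 − 0.7 = 9.3 V, so I_R = 9.3/4.7 = 1.98 mA.
Check D2: its anode-to-cathode voltage is 5.8 − 9.3 = -3.5 V < 0.7 V, so it is off. The assumption is consistent.

Only D1 conducts; I_R ≈ 2 mA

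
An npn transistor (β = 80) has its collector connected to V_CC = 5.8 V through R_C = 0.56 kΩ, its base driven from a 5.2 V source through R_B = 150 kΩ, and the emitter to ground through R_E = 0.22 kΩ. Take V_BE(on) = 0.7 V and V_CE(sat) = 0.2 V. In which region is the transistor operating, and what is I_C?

active; I_C ≈ 2.1 mA

Assume active. Base-emitter loop: I_B = (V_BB − V_BE)/(R_B + (β+1)R_E) = (5.2 − 0.7)/(150 + 81×0.22) = 0.0268 mA.
I_C = β·I_B = 80×0.0268 = 2.15 mA.
V_CE = V_CC − I_C·R_C − I_E·R_E = 5.8 − 2.15×0.56 − 2.17×0.22 = 4.12 V > V_CE(sat), so the active-region assumption holds.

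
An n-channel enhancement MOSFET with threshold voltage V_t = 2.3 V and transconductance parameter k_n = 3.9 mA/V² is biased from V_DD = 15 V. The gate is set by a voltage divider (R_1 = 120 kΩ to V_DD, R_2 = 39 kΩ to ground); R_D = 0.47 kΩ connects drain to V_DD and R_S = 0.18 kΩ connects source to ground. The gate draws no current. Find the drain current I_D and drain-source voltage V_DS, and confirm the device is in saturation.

I_D ≈ 2 mA, V_DS ≈ 14 V

V_G = V_DD·R_2/(R_1+R_2) = 15×39/159 = 3.68 V.
Assume saturation: I_D = (k_n/2)(V_GS − V_t)² with V_GS = V_G − I_D·R_S = 3.68 − 0.18·I_D.
Substituting gives 0.0632·I_D² − 1.97·I_D + 3.71 = 0, with roots I_D = 2.02 or 29.1 mA.
The root I_D = 29.1 mA gives V_GS = -1.57 V ≤ V_t, so take I_D = 2.02 mA.
Then V_GS = 3.32 V and V_DS = V_DD − I_D(R_D+R_S) = 15 − 2.02×0.65 = 13.7 V.
Saturation requires V_DS ≥ V_GS − V_t = 1.02 V; 13.7 ≥ 1.02 ✓.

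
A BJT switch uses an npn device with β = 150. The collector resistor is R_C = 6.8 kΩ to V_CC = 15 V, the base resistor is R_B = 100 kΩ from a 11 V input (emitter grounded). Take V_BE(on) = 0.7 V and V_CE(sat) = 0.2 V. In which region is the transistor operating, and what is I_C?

saturation; I_C ≈ 2.2 mA

Assume active: I_B = (11 − 0.7)/100 = 0.103 mA, giving I_C = β·I_B = 15.5 mA.
But then V_CE = 15 − 15.5×6.8 = -90.1 V < V_CE(sat) = 0.2 V — impossible in the active region.
So the transistor is saturated. With V_CE = 0.2 V, I_C = (V_CC − 0.2)/R_C = 14.8/6.8 = 2.18 mA.
Check: β·I_B = 15.5 mA > I_C = 2.18 mA, confirming saturation.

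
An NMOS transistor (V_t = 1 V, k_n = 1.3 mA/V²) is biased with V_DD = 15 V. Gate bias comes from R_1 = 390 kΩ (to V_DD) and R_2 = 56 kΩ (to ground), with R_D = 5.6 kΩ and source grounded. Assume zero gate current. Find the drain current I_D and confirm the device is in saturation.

I_D ≈ 0.51 mA

V_G = V_DD·R_2/(R_1+R_2) = 15×56/446 = 1.88 V. With the source grounded, V_GS = V_G = 1.88 V.
Assume saturation: I_D = (k_n/2)(V_GS − V_t)² = (1.3/2)×(1.88 − 1)² = 0.65×0.883² = 0.507 mA.
V_DS = V_DD − I_D·R_D = 15 − 0.507×5.6 = 12.2 V.
Saturation requires V_DS ≥ V_GS − V_t = 0.883 V; 12.2 ≥ 0.883 ✓.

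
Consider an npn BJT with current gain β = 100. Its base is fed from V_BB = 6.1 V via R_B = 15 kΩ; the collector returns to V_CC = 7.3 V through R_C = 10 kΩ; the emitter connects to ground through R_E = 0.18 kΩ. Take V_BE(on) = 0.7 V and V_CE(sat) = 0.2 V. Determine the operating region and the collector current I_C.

saturation; I_C ≈ 0.69 mA

Assume active: I_B = (6.1 − 0.7)/(15 + 101×0.18) = 0.163 mA, I_C = β·I_B = 16.3 mA.
Then V_CE = 7.3 − 16.3×10 − 16.4×0.18 = -158 V < 0.2 V — the active assumption fails.
Re-solve with V_CE = 0.2 V. KCL at the emitter: V_E/R_E = (V_BB−0.7−V_E)/R_B + (V_CC−0.2−V_E)/R_C, giving V_E = 0.187 V.
I_C = (V_CC − 0.2 − V_E)/R_C = (7.1 − 0.187)/10 = 0.691 mA.
Check: I_B = (5.4 − 0.187)/15 = 0.348 mA, and β·I_B = 34.8 mA > I_C, confirming saturation.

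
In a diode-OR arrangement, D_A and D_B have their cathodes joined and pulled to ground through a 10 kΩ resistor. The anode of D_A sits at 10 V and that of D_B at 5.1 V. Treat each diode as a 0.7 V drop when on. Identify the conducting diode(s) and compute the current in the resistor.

Only D_A conducts; I_R ≈ 0.93 mA

Assume both conduct. Then node N would need to be at both 10−0.7 = 9.3 V and 5.1−0.7 = 4.4 V, which is impossible.
Assume only D_A conducts: V_N = 10 − 0.7 = 9.3 V, so I_R = 9.3/10 = 0.93 mA.
Check D_B: its anode-to-cathode voltage is 5.1 − 9.3 = -4.2 V < 0.7 V, so it is off. The assumption is consistent.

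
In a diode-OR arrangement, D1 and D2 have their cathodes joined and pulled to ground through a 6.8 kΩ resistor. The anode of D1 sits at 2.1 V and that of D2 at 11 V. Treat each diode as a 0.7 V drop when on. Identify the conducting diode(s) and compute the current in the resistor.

Only D2 conducts; I_R ≈ 1.5 mA

Assume both conduct. Then node N would need to be at both 2.1−0.7 = 1.4 V and 11−0.7 = 10.3 V, which is impossible.
Assume only D2 conducts: V_N = 11 − 0.7 = 10.3 V, so I_R = 10.3/6.8 = 1.51 mA.
Check D1: its anode-to-cathode voltage is 2.1 − 10.3 = -8.2 V < 0.7 V, so it is off. The assumption is consistent.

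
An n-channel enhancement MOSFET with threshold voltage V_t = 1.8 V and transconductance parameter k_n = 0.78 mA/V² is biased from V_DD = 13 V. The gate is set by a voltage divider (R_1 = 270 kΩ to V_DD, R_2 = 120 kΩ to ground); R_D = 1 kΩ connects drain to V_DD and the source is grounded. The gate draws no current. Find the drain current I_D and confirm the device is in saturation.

I_D ≈ 1.9 mA

V_G = V_DD·R_2/(R_1+R_2) = 13×120/390 = 4 V. With the source grounded, V_GS = V_G = 4 V.
Assume saturation: I_D = (k_n/2)(V_GS − V_t)² = (0.78/2)×(4 − 1.8)² = 0.39×2.2² = 1.89 mA.
V_DS = V_DD − I_D·R_D = 13 − 1.89×1 = 11.1 V.
Saturation requires V_DS ≥ V_GS − V_t = 2.2 V; 11.1 ≥ 2.2 ✓.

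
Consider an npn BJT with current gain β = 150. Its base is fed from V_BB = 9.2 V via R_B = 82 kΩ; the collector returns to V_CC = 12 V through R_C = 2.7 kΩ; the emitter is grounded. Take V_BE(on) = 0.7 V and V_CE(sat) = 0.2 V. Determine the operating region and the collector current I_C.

saturation; I_C ≈ 4.4 mA

Assume active: I_B = (9.2 − 0.7)/82 = 0.104 mA, giving I_C = β·I_B = 15.5 mA.
But then V_CE = 12 − 15.5×2.7 = -30 V < V_CE(sat) = 0.2 V — impossible in the active region.
So the transistor is saturated. With V_CE = 0.2 V, I_C = (V_CC − 0.2)/R_C = 11.8/2.7 = 4.37 mA.
Check: β·I_B = 15.5 mA > I_C = 4.37 mA, confirming saturation.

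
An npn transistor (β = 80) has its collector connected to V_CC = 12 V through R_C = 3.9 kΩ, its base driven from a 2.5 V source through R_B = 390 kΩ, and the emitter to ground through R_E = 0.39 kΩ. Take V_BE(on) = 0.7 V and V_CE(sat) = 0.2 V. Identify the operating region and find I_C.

active; I_C ≈ 0.34 mA

Assume active. Base-emitter loop: I_B = (V_BB − V_BE)/(R_B + (β+1)R_E) = (2.5 − 0.7)/(390 + 81×0.39) = 0.00427 mA.
I_C = β·I_B = 80×0.00427 = 0.342 mA.
V_CE = V_CC − I_C·R_C − I_E·R_E = 12 − 0.342×3.9 − 0.346×0.39 = 10.5 V > V_CE(sat), so the active-region assumption holds.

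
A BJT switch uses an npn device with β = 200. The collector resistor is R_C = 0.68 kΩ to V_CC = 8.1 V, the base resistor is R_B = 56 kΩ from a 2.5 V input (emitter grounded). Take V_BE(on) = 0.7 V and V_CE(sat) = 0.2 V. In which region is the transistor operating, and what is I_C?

active; I_C ≈ 6.4 mA

Assume active. Base-emitter loop: I_B = (V_BB − V_BE)/R_B = (2.5 − 0.7)/56 = 0.0321 mA.
I_C = β·I_B = 200×0.0321 = 6.43 mA.
V_CE = V_CC − I_C·R_C = 8.1 − 6.43×0.68 = 3.73 V > V_CE(sat), so the active-region assumption holds.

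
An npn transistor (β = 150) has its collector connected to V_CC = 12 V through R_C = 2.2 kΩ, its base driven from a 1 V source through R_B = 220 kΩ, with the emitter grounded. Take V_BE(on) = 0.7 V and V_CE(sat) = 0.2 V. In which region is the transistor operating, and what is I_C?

active; I_C ≈ 0.2 mA

Assume active. Base-emitter loop: I_B = (V_BB − V_BE)/R_B = (1 − 0.7)/220 = 0.00136 mA.
I_C = β·I_B = 150×0.00136 = 0.205 mA.
V_CE = V_CC − I_C·R_C = 12 − 0.205×2.2 = 11.6 V > V_CE(sat), so the active-region assumption holds.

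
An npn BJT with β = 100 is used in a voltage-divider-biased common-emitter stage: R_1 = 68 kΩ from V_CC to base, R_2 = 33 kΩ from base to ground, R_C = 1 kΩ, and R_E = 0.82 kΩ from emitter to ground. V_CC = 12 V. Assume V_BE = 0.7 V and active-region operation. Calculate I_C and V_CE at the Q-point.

Thevenize the base divider: V_Th = V_CC·R_2/(R_1+R_2) = 12×33/101 = 3.92 V, R_Th = R_1‖R_2 = 22.2 kΩ.
Base-emitter loop: V_Th = I_B·R_Th + V_BE + (β+1)I_B·R_E, so I_B = (3.92 − 0.7) / (22.2 + 101×0.82) = 0.0307 mA.
I_C = β·I_B = 100×0.0307 = 3.07 mA, and I_E = (β+1)I_B = 3.1 mA.
V_CE = V_CC − I_C·R_C − I_E·R_E = 12 − 3.07×1 − 3.1×0.82 = 6.39 V.
V_CE = 6.39 V > 0.2 V confirms active-region operation.

I_C ≈ 3.1 mA, V_CE ≈ 6.4 V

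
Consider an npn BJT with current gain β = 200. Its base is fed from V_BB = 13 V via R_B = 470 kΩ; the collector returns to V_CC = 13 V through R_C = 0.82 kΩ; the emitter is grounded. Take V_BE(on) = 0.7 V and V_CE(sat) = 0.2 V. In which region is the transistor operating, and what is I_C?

active; I_C ≈ 5.2 mA

Assume active. Base-emitter loop: I_B = (V_BB − V_BE)/R_B = (13 − 0.7)/470 = 0.0262 mA.
I_C = β·I_B = 200×0.0262 = 5.23 mA.
V_CE = V_CC − I_C·R_C = 13 − 5.23×0.82 = 8.71 V > V_CE(sat), so the active-region assumption holds.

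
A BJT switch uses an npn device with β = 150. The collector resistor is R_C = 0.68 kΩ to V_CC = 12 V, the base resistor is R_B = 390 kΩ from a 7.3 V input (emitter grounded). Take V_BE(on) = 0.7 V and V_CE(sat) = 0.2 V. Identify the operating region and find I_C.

active; I_C ≈ 2.5 mA

Assume active. Base-emitter loop: I_B = (V_BB − V_BE)/R_B = (7.3 − 0.7)/390 = 0.0169 mA.
I_C = β·I_B = 150×0.0169 = 2.54 mA.
V_CE = V_CC − I_C·R_C = 12 − 2.54×0.68 = 10.3 V > V_CE(sat), so the active-region assumption holds.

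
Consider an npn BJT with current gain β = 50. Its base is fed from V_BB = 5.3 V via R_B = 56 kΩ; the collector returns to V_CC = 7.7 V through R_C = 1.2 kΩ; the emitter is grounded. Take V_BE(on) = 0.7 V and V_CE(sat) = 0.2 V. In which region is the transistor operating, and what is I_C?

Assume active. Base-emitter loop: I_B = (V_BB − V_BE)/R_B = (5.3 − 0.7)/56 = 0.0821 mA.
I_C = β·I_B = 50×0.0821 = 4.11 mA.
V_CE = V_CC − I_C·R_C = 7.7 − 4.11×1.2 = 2.77 V > V_CE(sat), so the active-region assumption holds.

active; I_C ≈ 4.1 mA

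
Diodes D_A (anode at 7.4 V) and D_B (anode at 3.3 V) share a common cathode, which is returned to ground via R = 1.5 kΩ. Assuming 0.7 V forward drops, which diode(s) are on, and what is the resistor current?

Only D_A conducts; I_R ≈ 4.5 mA

Assume both conduct. Then node N would need to be at both 7.4−0.7 = 6.7 V and 3.3−0.7 = 2.6 V, which is impossible.
Assume only D_A conducts: V_N = 7.4 − 0.7 = 6.7 V, so I_R = 6.7/1.5 = 4.47 mA.
Check D_B: its anode-to-cathode voltage is 3.3 − 6.7 = -3.4 V < 0.7 V, so it is off. The assumption is consistent.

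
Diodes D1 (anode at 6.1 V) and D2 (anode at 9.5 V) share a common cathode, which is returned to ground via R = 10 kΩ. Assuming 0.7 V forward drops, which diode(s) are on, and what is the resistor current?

Only D2 conducts; I_R ≈ 0.88 mA

Assume both conduct. Then node N would need to be at both 6.1−0.7 = 5.4 V and 9.5−0.7 = 8.8 V, which is impossible.
Assume only D2 conducts: V_N = 9.5 − 0.7 = 8.8 V, so I_R = 8.8/10 = 0.88 mA.
Check D1: its anode-to-cathode voltage is 6.1 − 8.8 = -2.7 V < 0.7 V, so it is off. The assumption is consistent.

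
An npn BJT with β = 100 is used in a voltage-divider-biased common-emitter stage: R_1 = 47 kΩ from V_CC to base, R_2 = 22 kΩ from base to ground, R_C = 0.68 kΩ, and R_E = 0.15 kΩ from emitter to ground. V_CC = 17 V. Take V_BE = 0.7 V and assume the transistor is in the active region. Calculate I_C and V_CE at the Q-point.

I_C ≈ 16 mA, V_CE ≈ 4 V

Thevenize the base divider: V_Th = V_CC·R_2/(R_1+R_2) = 17×22/69 = 5.42 V, R_Th = R_1‖R_2 = 15 kΩ.
Base-emitter loop: V_Th = I_B·R_Th + V_BE + (β+1)I_B·R_E, so I_B = (5.42 − 0.7) / (15 + 101×0.15) = 0.157 mA.
I_C = β·I_B = 100×0.157 = 15.7 mA, and I_E = (β+1)I_B = 15.8 mA.
V_CE = V_CC − I_C·R_C − I_E·R_E = 17 − 15.7×0.68 − 15.8×0.15 = 3.98 V.
V_CE = 3.98 V > 0.2 V confirms active-region operation.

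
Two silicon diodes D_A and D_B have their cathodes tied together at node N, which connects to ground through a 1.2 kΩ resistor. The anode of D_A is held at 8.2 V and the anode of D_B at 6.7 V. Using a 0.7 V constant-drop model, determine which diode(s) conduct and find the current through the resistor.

Only D_A conducts; I_R ≈ 6.2 mA

Assume both conduct. Then node N would need to be at both 8.2−0.7 = 7.5 V and 6.7−0.7 = 6 V, which is impossible.
Assume only D_A conducts: V_N = 8.2 − 0.7 = 7.5 V, so I_R = 7.5/1.2 = 6.25 mA.
Check D_B: its anode-to-cathode voltage is 6.7 − 7.5 = -0.8 V < 0.7 V, so it is off. The assumption is consistent.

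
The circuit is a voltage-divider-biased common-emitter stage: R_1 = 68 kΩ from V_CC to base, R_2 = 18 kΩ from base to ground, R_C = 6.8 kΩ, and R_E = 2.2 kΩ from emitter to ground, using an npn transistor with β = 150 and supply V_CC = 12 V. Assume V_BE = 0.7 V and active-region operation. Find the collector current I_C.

I_C ≈ 0.78 mA

Thevenize the base divider: V_Th = V_CC·R_2/(R_1+R_2) = 12×18/86 = 2.51 V, R_Th = R_1‖R_2 = 14.2 kΩ.
Base-emitter loop: V_Th = I_B·R_Th + V_BE + (β+1)I_B·R_E, so I_B = (2.51 − 0.7) / (14.2 + 151×2.2) = 0.00523 mA.
I_C = β·I_B = 150×0.00523 = 0.784 mA, and I_E = (β+1)I_B = 0.79 mA.
V_CE = V_CC − I_C·R_C − I_E·R_E = 12 − 0.784×6.8 − 0.79×2.2 = 4.93 V.
V_CE = 4.93 V > 0.2 V confirms active-region operation.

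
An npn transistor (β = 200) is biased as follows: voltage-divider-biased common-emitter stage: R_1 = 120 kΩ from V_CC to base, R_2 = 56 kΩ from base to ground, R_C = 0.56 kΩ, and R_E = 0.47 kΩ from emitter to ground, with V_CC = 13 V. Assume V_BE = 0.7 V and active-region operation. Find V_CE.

Thevenize the base divider: V_Th = V_CC·R_2/(R_1+R_2) = 13×56/176 = 4.14 V, R_Th = R_1‖R_2 = 38.2 kΩ.
Base-emitter loop: V_Th = I_B·R_Th + V_BE + (β+1)I_B·R_E, so I_B = (4.14 − 0.7) / (38.2 + 201×0.47) = 0.0259 mA.
I_C = β·I_B = 200×0.0259 = 5.18 mA, and I_E = (β+1)I_B = 5.21 mA.
V_CE = V_CC − I_C·R_C − I_E·R_E = 13 − 5.18×0.56 − 5.21×0.47 = 7.65 V.
V_CE = 7.65 V > 0.2 V confirms active-region operation.

V_CE ≈ 7.7 V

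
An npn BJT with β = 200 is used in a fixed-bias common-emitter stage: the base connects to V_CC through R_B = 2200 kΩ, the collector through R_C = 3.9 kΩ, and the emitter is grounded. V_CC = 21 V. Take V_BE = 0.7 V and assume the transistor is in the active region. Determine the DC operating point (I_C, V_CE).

Base loop: V_CC = I_B·R_B + V_BE, so I_B = (21 − 0.7)/2200 kΩ = 0.00923 mA.
In the active region I_C = β·I_B = 200 × 0.00923 = 1.85 mA.
Collector loop: V_CE = V_CC − I_C·R_C = 21 − 1.85×3.9 = 13.8 V.
Since V_CE = 13.8 V > V_CE(sat) ≈ 0.2 V, the transistor is in the active region as assumed.

I_C ≈ 1.8 mA, V_CE ≈ 14 V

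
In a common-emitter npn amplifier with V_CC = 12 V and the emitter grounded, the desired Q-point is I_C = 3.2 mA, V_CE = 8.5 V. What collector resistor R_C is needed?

Collector loop: V_CC = I_C·R_C + V_CE.
R_C = (V_CC − V_CE)/I_C = (12 − 8.5)/3.2 = 1.09 kΩ.

R_C ≈ 1.1 kΩ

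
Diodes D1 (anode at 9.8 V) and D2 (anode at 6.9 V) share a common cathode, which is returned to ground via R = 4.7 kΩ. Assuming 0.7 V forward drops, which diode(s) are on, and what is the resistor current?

Only D1 conducts; I_R ≈ 1.9 mA

Assume both conduct. Then node N would need to be at both 9.8−0.7 = 9.1 V and 6.9−0.7 = 6.2 V, which is impossible.
Assume only D1 conducts: V_N = 9.8 − 0.7 = 9.1 V, so I_R = 9.1/4.7 = 1.94 mA.
Check D2: its anode-to-cathode voltage is 6.9 − 9.1 = -2.2 V < 0.7 V, so it is off. The assumption is consistent.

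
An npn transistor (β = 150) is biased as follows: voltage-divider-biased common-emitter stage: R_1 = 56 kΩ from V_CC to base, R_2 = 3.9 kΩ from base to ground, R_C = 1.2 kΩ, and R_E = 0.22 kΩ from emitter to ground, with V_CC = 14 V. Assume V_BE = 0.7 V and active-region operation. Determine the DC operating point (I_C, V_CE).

I_C ≈ 0.86 mA, V_CE ≈ 13 V

Thevenize the base divider: V_Th = V_CC·R_2/(R_1+R_2) = 14×3.9/59.9 = 0.912 V, R_Th = R_1‖R_2 = 3.65 kΩ.
Base-emitter loop: V_Th = I_B·R_Th + V_BE + (β+1)I_B·R_E, so I_B = (0.912 − 0.7) / (3.65 + 151×0.22) = 0.00574 mA.
I_C = β·I_B = 150×0.00574 = 0.861 mA, and I_E = (β+1)I_B = 0.866 mA.
V_CE = V_CC − I_C·R_C − I_E·R_E = 14 − 0.861×1.2 − 0.866×0.22 = 12.8 V.
V_CE = 12.8 V > 0.2 V confirms active-region operation.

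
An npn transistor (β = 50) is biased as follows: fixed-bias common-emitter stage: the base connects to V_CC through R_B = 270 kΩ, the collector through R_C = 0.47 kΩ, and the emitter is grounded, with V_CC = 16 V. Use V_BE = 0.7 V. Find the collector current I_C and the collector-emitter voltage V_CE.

Base loop: V_CC = I_B·R_B + V_BE, so I_B = (16 − 0.7)/270 kΩ = 0.0567 mA.
In the active region I_C = β·I_B = 50 × 0.0567 = 2.83 mA.
Collector loop: V_CE = V_CC − I_C·R_C = 16 − 2.83×0.47 = 14.7 V.
Since V_CE = 14.7 V > V_CE(sat) ≈ 0.2 V, the transistor is in the active region as assumed.

I_C ≈ 2.8 mA, V_CE ≈ 15 V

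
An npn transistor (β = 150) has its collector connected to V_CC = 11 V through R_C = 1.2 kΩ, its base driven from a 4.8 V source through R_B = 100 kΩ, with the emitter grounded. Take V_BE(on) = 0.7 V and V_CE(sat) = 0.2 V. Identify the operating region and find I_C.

active; I_C ≈ 6.1 mA

Assume active. Base-emitter loop: I_B = (V_BB − V_BE)/R_B = (4.8 − 0.7)/100 = 0.041 mA.
I_C = β·I_B = 150×0.041 = 6.15 mA.
V_CE = V_CC − I_C·R_C = 11 − 6.15×1.2 = 3.62 V > V_CE(sat), so the active-region assumption holds.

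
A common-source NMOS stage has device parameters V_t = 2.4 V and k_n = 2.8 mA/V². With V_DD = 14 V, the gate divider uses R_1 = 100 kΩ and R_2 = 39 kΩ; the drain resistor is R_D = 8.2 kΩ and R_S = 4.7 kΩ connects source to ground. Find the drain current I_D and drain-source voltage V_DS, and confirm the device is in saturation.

V_G = V_DD·R_2/(R_1+R_2) = 14×39/139 = 3.93 V.
Assume saturation: I_D = (k_n/2)(V_GS − V_t)² with V_GS = V_G − I_D·R_S = 3.93 − 4.7·I_D.
Substituting gives 30.9·I_D² − 21.1·I_D + 3.27 = 0, with roots I_D = 0.237 or 0.445 mA.
The root I_D = 0.445 mA gives V_GS = 1.84 V ≤ V_t, so take I_D = 0.237 mA.
Then V_GS = 2.81 V and V_DS = V_DD − I_D(R_D+R_S) = 14 − 0.237×12.9 = 10.9 V.
Saturation requires V_DS ≥ V_GS − V_t = 0.412 V; 10.9 ≥ 0.412 ✓.

I_D ≈ 0.24 mA, V_DS ≈ 11 V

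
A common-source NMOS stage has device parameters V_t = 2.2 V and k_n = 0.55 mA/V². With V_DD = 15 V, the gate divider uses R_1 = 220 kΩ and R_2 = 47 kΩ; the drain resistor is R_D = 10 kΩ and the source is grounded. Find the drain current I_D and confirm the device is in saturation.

I_D ≈ 0.053 mA

V_G = V_DD·R_2/(R_1+R_2) = 15×47/267 = 2.64 V. With the source grounded, V_GS = V_G = 2.64 V.
Assume saturation: I_D = (k_n/2)(V_GS − V_t)² = (0.55/2)×(2.64 − 2.2)² = 0.275×0.44² = 0.0533 mA.
V_DS = V_DD − I_D·R_D = 15 − 0.0533×10 = 14.5 V.
Saturation requires V_DS ≥ V_GS − V_t = 0.44 V; 14.5 ≥ 0.44 ✓.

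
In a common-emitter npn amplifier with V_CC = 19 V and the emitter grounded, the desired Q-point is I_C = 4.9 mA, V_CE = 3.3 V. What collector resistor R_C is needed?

Collector loop: V_CC = I_C·R_C + V_CE.
R_C = (V_CC − V_CE)/I_C = (19 − 3.3)/4.9 = 3.2 kΩ.

R_C ≈ 3.2 kΩ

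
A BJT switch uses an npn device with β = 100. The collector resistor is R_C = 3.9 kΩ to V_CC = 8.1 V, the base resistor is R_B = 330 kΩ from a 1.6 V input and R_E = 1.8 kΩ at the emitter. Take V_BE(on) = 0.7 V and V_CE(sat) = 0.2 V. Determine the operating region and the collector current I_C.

active; I_C ≈ 0.18 mA

Assume active. Base-emitter loop: I_B = (V_BB − V_BE)/(R_B + (β+1)R_E) = (1.6 − 0.7)/(330 + 101×1.8) = 0.00176 mA.
I_C = β·I_B = 100×0.00176 = 0.176 mA.
V_CE = V_CC − I_C·R_C − I_E·R_E = 8.1 − 0.176×3.9 − 0.178×1.8 = 7.09 V > V_CE(sat), so the active-region assumption holds.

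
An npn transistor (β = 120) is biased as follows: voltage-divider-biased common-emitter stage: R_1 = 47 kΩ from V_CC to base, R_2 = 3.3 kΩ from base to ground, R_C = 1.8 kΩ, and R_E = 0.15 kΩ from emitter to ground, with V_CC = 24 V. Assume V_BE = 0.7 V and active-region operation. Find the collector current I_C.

Thevenize the base divider: V_Th = V_CC·R_2/(R_1+R_2) = 24×3.3/50.3 = 1.57 V, R_Th = R_1‖R_2 = 3.08 kΩ.
Base-emitter loop: V_Th = I_B·R_Th + V_BE + (β+1)I_B·R_E, so I_B = (1.57 − 0.7) / (3.08 + 121×0.15) = 0.0412 mA.
I_C = β·I_B = 120×0.0412 = 4.94 mA, and I_E = (β+1)I_B = 4.98 mA.
V_CE = V_CC − I_C·R_C − I_E·R_E = 24 − 4.94×1.8 − 4.98×0.15 = 14.4 V.
V_CE = 14.4 V > 0.2 V confirms active-region operation.

I_C ≈ 4.9 mA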